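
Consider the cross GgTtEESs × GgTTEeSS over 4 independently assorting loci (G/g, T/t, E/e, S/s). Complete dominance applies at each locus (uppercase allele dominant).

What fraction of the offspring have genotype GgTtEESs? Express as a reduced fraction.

GgTtEESs gametes: GTES×2, GTEs×2, GtES×2, GtEs×2, gTES×2, gTEs×2, gtES×2, gtEs×2
GgTTEeSS gametes: GTES×4, GTeS×4, gTES×4, gTeS×4
GgTtEESs×GgTTEeSS grid (16·16=256): GGTTEESS=8 GGTTEESs=8 GGTTEeSS=8 GGTTEeSs=8 GGTtEESS=8 GGTtEESs=8 GGTtEeSS=8 GGTtEeSs=8 GgTTEESS=16 GgTTEESs=16 GgTTEeSS=16 GgTTEeSs=16 GgTtEESS=16 GgTtEESs=16 GgTtEeSS=16 GgTtEeSs=16 ggTTEESS=8 ggTTEESs=8 ggTTEeSS=8 ggTTEeSs=8 ggTtEESS=8 ggTtEESs=8 ggTtEeSS=8 ggTtEeSs=8
GgTtEESs hits 16/256; gcd=16; 16÷16/256÷16 = 1/16

P(GgTtEESs) = 1/16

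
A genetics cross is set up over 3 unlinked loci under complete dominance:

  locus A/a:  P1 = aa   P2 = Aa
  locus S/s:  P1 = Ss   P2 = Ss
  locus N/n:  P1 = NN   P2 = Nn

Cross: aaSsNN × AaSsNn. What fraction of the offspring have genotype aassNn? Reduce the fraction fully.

P(aassNn) = 1/16

aaSsNN gametes: aSN×4, asN×4
AaSsNn gametes: ASN×1, ASn×1, AsN×1, Asn×1, aSN×1, aSn×1, asN×1, asn×1
aaSsNN×AaSsNn grid (8·8=64): AaSSNN=4 AaSSNn=4 AaSsNN=8 AaSsNn=8 AassNN=4 AassNn=4 aaSSNN=4 aaSSNn=4 aaSsNN=8 aaSsNn=8 aassNN=4 aassNn=4
aassNn hits 4/64; gcd=4; 4÷4/64÷4 = 1/16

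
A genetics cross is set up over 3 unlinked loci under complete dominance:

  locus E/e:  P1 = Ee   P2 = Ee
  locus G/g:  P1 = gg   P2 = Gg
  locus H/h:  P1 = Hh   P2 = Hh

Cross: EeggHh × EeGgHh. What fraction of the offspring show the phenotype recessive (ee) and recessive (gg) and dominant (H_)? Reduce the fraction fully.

P(ee gg H_) = 3/32

EeggHh gametes: EgH×2, Egh×2, egH×2, egh×2
EeGgHh gametes: EGH×1, EGh×1, EgH×1, Egh×1, eGH×1, eGh×1, egH×1, egh×1
EeggHh×EeGgHh grid (8·8=64): EEGgHH=2 EEGgHh=4 EEGghh=2 EEggHH=2 EEggHh=4 EEgghh=2 EeGgHH=4 EeGgHh=8 EeGghh=4 EeggHH=4 EeggHh=8 Eegghh=4 eeGgHH=2 eeGgHh=4 eeGghh=2 eeggHH=2 eeggHh=4 eegghh=2
ee gg H_ hits 6/64; gcd=2; 6÷2/64÷2 = 3/32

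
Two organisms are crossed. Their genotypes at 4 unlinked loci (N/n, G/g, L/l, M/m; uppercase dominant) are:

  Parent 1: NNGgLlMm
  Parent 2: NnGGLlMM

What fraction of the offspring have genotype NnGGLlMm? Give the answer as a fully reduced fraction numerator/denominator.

P(NnGGLlMm) = 1/16

NNGgLlMm gametes: NGLM×2, NGLm×2, NGlM×2, NGlm×2, NgLM×2, NgLm×2, NglM×2, Nglm×2
NnGGLlMM gametes: NGLM×4, NGlM×4, nGLM×4, nGlM×4
NNGgLlMm×NnGGLlMM grid (16·16=256): NNGGLLMM=8 NNGGLLMm=8 NNGGLlMM=16 NNGGLlMm=16 NNGGllMM=8 NNGGllMm=8 NNGgLLMM=8 NNGgLLMm=8 NNGgLlMM=16 NNGgLlMm=16 NNGgllMM=8 NNGgllMm=8 NnGGLLMM=8 NnGGLLMm=8 NnGGLlMM=16 NnGGLlMm=16 NnGGllMM=8 NnGGllMm=8 NnGgLLMM=8 NnGgLLMm=8 NnGgLlMM=16 NnGgLlMm=16 NnGgllMM=8 NnGgllMm=8
NnGGLlMm hits 16/256; gcd=16; 16÷16/256÷16 = 1/16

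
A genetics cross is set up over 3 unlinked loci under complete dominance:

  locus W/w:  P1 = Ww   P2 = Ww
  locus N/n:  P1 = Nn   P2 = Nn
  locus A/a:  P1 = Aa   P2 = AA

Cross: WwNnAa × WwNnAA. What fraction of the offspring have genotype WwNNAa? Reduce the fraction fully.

P(WwNNAa) = 1/16

WwNnAa gametes: WNA×1, WNa×1, WnA×1, Wna×1, wNA×1, wNa×1, wnA×1, wna×1
WwNnAA gametes: WNA×2, WnA×2, wNA×2, wnA×2
WwNnAa×WwNnAA grid (8·8=64): WWNNAA=2 WWNNAa=2 WWNnAA=4 WWNnAa=4 WWnnAA=2 WWnnAa=2 WwNNAA=4 WwNNAa=4 WwNnAA=8 WwNnAa=8 WwnnAA=4 WwnnAa=4 wwNNAA=2 wwNNAa=2 wwNnAA=4 wwNnAa=4 wwnnAA=2 wwnnAa=2
WwNNAa hits 4/64; gcd=4; 4÷4/64÷4 = 1/16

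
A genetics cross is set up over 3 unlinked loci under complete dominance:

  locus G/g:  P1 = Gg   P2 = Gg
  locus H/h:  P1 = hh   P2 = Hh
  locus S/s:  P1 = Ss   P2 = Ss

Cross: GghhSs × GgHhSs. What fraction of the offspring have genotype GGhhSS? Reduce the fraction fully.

P(GGhhSS) = 1/32

GghhSs gametes: GhS×2, Ghs×2, ghS×2, ghs×2
GgHhSs gametes: GHS×1, GHs×1, GhS×1, Ghs×1, gHS×1, gHs×1, ghS×1, ghs×1
GghhSs×GgHhSs grid (8·8=64): GGHhSS=2 GGHhSs=4 GGHhss=2 GGhhSS=2 GGhhSs=4 GGhhss=2 GgHhSS=4 GgHhSs=8 GgHhss=4 GghhSS=4 GghhSs=8 Gghhss=4 ggHhSS=2 ggHhSs=4 ggHhss=2 gghhSS=2 gghhSs=4 gghhss=2
GGhhSS hits 2/64; gcd=2; 2÷2/64÷2 = 1/32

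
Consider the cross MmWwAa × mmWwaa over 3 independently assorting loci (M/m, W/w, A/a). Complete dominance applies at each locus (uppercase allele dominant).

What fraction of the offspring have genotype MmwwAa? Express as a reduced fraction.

MmWwAa gametes: MWA×1, MWa×1, MwA×1, Mwa×1, mWA×1, mWa×1, mwA×1, mwa×1
mmWwaa gametes: mWa×4, mwa×4
MmWwAa×mmWwaa grid (8·8=64): MmWWAa=4 MmWWaa=4 MmWwAa=8 MmWwaa=8 MmwwAa=4 Mmwwaa=4 mmWWAa=4 mmWWaa=4 mmWwAa=8 mmWwaa=8 mmwwAa=4 mmwwaa=4
MmwwAa hits 4/64; gcd=4; 4÷4/64÷4 = 1/16

P(MmwwAa) = 1/16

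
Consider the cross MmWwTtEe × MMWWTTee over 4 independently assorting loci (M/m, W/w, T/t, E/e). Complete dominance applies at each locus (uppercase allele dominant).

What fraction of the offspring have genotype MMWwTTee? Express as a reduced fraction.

P(MMWwTTee) = 1/16

MmWwTtEe gametes: MWTE×1, MWTe×1, MWtE×1, MWte×1, MwTE×1, MwTe×1, MwtE×1, Mwte×1, mWTE×1, mWTe×1, mWtE×1, mWte×1, mwTE×1, mwTe×1, mwtE×1, mwte×1
MMWWTTee gametes: MWTe×16
MmWwTtEe×MMWWTTee grid (16·16=256): MMWWTTEe=16 MMWWTTee=16 MMWWTtEe=16 MMWWTtee=16 MMWwTTEe=16 MMWwTTee=16 MMWwTtEe=16 MMWwTtee=16 MmWWTTEe=16 MmWWTTee=16 MmWWTtEe=16 MmWWTtee=16 MmWwTTEe=16 MmWwTTee=16 MmWwTtEe=16 MmWwTtee=16
MMWwTTee hits 16/256; gcd=16; 16÷16/256÷16 = 1/16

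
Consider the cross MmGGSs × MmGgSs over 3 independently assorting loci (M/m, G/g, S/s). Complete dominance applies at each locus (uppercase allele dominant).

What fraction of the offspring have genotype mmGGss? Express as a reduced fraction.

MmGGSs gametes: MGS×2, MGs×2, mGS×2, mGs×2
MmGgSs gametes: MGS×1, MGs×1, MgS×1, Mgs×1, mGS×1, mGs×1, mgS×1, mgs×1
MmGGSs×MmGgSs grid (8·8=64): MMGGSS=2 MMGGSs=4 MMGGss=2 MMGgSS=2 MMGgSs=4 MMGgss=2 MmGGSS=4 MmGGSs=8 MmGGss=4 MmGgSS=4 MmGgSs=8 MmGgss=4 mmGGSS=2 mmGGSs=4 mmGGss=2 mmGgSS=2 mmGgSs=4 mmGgss=2
mmGGss hits 2/64; gcd=2; 2÷2/64÷2 = 1/32

P(mmGGss) = 1/32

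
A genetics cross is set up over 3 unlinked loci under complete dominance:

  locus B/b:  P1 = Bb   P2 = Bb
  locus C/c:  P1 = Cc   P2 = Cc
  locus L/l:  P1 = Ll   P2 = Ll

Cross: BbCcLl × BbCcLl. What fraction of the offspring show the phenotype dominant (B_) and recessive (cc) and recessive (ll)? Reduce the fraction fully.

BbCcLl gametes: BCL×1, BCl×1, BcL×1, Bcl×1, bCL×1, bCl×1, bcL×1, bcl×1
BbCcLl gametes: BCL×1, BCl×1, BcL×1, Bcl×1, bCL×1, bCl×1, bcL×1, bcl×1
BbCcLl×BbCcLl grid (8·8=64): BBCCLL=1 BBCCLl=2 BBCCll=1 BBCcLL=2 BBCcLl=4 BBCcll=2 BBccLL=1 BBccLl=2 BBccll=1 BbCCLL=2 BbCCLl=4 BbCCll=2 BbCcLL=4 BbCcLl=8 BbCcll=4 BbccLL=2 BbccLl=4 Bbccll=2 bbCCLL=1 bbCCLl=2 bbCCll=1 bbCcLL=2 bbCcLl=4 bbCcll=2 bbccLL=1 bbccLl=2 bbccll=1
B_ cc ll hits 3/64; gcd=1; 3÷1/64÷1 = 3/64

P(B_ cc ll) = 3/64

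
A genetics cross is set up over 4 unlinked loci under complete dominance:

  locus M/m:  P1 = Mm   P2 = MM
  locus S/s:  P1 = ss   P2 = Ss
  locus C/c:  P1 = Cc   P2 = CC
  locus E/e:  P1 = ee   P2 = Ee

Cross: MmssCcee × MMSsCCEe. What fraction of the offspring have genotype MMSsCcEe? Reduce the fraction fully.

MmssCcee gametes: MsCe×4, Msce×4, msCe×4, msce×4
MMSsCCEe gametes: MSCE×4, MSCe×4, MsCE×4, MsCe×4
MmssCcee×MMSsCCEe grid (16·16=256): MMSsCCEe=16 MMSsCCee=16 MMSsCcEe=16 MMSsCcee=16 MMssCCEe=16 MMssCCee=16 MMssCcEe=16 MMssCcee=16 MmSsCCEe=16 MmSsCCee=16 MmSsCcEe=16 MmSsCcee=16 MmssCCEe=16 MmssCCee=16 MmssCcEe=16 MmssCcee=16
MMSsCcEe hits 16/256; gcd=16; 16÷16/256÷16 = 1/16

P(MMSsCcEe) = 1/16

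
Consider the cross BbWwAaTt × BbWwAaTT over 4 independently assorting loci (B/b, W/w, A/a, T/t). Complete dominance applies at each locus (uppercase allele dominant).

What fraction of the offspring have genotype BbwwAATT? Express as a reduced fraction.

P(BbwwAATT) = 1/64

BbWwAaTt gametes: BWAT×1, BWAt×1, BWaT×1, BWat×1, BwAT×1, BwAt×1, BwaT×1, Bwat×1, bWAT×1, bWAt×1, bWaT×1, bWat×1, bwAT×1, bwAt×1, bwaT×1, bwat×1
BbWwAaTT gametes: BWAT×2, BWaT×2, BwAT×2, BwaT×2, bWAT×2, bWaT×2, bwAT×2, bwaT×2
BbWwAaTt×BbWwAaTT grid (16·16=256): BBWWAATT=2 BBWWAATt=2 BBWWAaTT=4 BBWWAaTt=4 BBWWaaTT=2 BBWWaaTt=2 BBWwAATT=4 BBWwAATt=4 BBWwAaTT=8 BBWwAaTt=8 BBWwaaTT=4 BBWwaaTt=4 BBwwAATT=2 BBwwAATt=2 BBwwAaTT=4 BBwwAaTt=4 BBwwaaTT=2 BBwwaaTt=2 BbWWAATT=4 BbWWAATt=4 BbWWAaTT=8 BbWWAaTt=8 BbWWaaTT=4 BbWWaaTt=4 BbWwAATT=8 BbWwAATt=8 BbWwAaTT=16 BbWwAaTt=16 BbWwaaTT=8 BbWwaaTt=8 BbwwAATT=4 BbwwAATt=4 BbwwAaTT=8 BbwwAaTt=8 BbwwaaTT=4 BbwwaaTt=4 bbWWAATT=2 bbWWAATt=2 bbWWAaTT=4 bbWWAaTt=4 bbWWaaTT=2 bbWWaaTt=2 bbWwAATT=4 bbWwAATt=4 bbWwAaTT=8 bbWwAaTt=8 bbWwaaTT=4 bbWwaaTt=4 bbwwAATT=2 bbwwAATt=2 bbwwAaTT=4 bbwwAaTt=4 bbwwaaTT=2 bbwwaaTt=2
BbwwAATT hits 4/256; gcd=4; 4÷4/256÷4 = 1/64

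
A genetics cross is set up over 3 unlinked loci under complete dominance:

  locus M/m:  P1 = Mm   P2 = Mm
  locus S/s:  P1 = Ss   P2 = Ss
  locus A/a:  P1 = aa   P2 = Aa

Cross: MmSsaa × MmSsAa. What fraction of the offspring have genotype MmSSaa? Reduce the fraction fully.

P(MmSSaa) = 1/16

MmSsaa gametes: MSa×2, Msa×2, mSa×2, msa×2
MmSsAa gametes: MSA×1, MSa×1, MsA×1, Msa×1, mSA×1, mSa×1, msA×1, msa×1
MmSsaa×MmSsAa grid (8·8=64): MMSSAa=2 MMSSaa=2 MMSsAa=4 MMSsaa=4 MMssAa=2 MMssaa=2 MmSSAa=4 MmSSaa=4 MmSsAa=8 MmSsaa=8 MmssAa=4 Mmssaa=4 mmSSAa=2 mmSSaa=2 mmSsAa=4 mmSsaa=4 mmssAa=2 mmssaa=2
MmSSaa hits 4/64; gcd=4; 4÷4/64÷4 = 1/16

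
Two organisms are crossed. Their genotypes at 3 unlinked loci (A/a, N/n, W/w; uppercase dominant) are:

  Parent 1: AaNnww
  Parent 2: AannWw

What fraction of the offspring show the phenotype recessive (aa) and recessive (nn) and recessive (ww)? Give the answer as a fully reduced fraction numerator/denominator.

P(aa nn ww) = 1/16

AaNnww gametes: ANw×2, Anw×2, aNw×2, anw×2
AannWw gametes: AnW×2, Anw×2, anW×2, anw×2
AaNnww×AannWw grid (8·8=64): AANnWw=4 AANnww=4 AAnnWw=4 AAnnww=4 AaNnWw=8 AaNnww=8 AannWw=8 Aannww=8 aaNnWw=4 aaNnww=4 aannWw=4 aannww=4
aa nn ww hits 4/64; gcd=4; 4÷4/64÷4 = 1/16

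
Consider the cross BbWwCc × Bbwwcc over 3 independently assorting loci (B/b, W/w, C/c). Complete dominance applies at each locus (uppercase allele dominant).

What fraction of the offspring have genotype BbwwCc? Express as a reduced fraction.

P(BbwwCc) = 1/8

BbWwCc gametes: BWC×1, BWc×1, BwC×1, Bwc×1, bWC×1, bWc×1, bwC×1, bwc×1
Bbwwcc gametes: Bwc×4, bwc×4
BbWwCc×Bbwwcc grid (8·8=64): BBWwCc=4 BBWwcc=4 BBwwCc=4 BBwwcc=4 BbWwCc=8 BbWwcc=8 BbwwCc=8 Bbwwcc=8 bbWwCc=4 bbWwcc=4 bbwwCc=4 bbwwcc=4
BbwwCc hits 8/64; gcd=8; 8÷8/64÷8 = 1/8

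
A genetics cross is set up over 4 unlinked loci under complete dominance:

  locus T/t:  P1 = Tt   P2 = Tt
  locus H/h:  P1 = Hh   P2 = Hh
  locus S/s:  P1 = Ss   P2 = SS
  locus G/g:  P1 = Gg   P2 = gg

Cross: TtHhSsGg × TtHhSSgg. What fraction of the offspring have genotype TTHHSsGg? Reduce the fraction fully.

TtHhSsGg gametes: THSG×1, THSg×1, THsG×1, THsg×1, ThSG×1, ThSg×1, ThsG×1, Thsg×1, tHSG×1, tHSg×1, tHsG×1, tHsg×1, thSG×1, thSg×1, thsG×1, thsg×1
TtHhSSgg gametes: THSg×4, ThSg×4, tHSg×4, thSg×4
TtHhSsGg×TtHhSSgg grid (16·16=256): TTHHSSGg=4 TTHHSSgg=4 TTHHSsGg=4 TTHHSsgg=4 TTHhSSGg=8 TTHhSSgg=8 TTHhSsGg=8 TTHhSsgg=8 TThhSSGg=4 TThhSSgg=4 TThhSsGg=4 TThhSsgg=4 TtHHSSGg=8 TtHHSSgg=8 TtHHSsGg=8 TtHHSsgg=8 TtHhSSGg=16 TtHhSSgg=16 TtHhSsGg=16 TtHhSsgg=16 TthhSSGg=8 TthhSSgg=8 TthhSsGg=8 TthhSsgg=8 ttHHSSGg=4 ttHHSSgg=4 ttHHSsGg=4 ttHHSsgg=4 ttHhSSGg=8 ttHhSSgg=8 ttHhSsGg=8 ttHhSsgg=8 tthhSSGg=4 tthhSSgg=4 tthhSsGg=4 tthhSsgg=4
TTHHSsGg hits 4/256; gcd=4; 4÷4/256÷4 = 1/64

P(TTHHSsGg) = 1/64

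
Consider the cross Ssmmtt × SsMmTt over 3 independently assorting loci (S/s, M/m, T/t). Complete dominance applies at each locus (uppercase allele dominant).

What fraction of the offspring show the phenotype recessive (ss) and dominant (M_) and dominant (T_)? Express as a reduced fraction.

P(ss M_ T_) = 1/16

Ssmmtt gametes: Smt×4, smt×4
SsMmTt gametes: SMT×1, SMt×1, SmT×1, Smt×1, sMT×1, sMt×1, smT×1, smt×1
Ssmmtt×SsMmTt grid (8·8=64): SSMmTt=4 SSMmtt=4 SSmmTt=4 SSmmtt=4 SsMmTt=8 SsMmtt=8 SsmmTt=8 Ssmmtt=8 ssMmTt=4 ssMmtt=4 ssmmTt=4 ssmmtt=4
ss M_ T_ hits 4/64; gcd=4; 4÷4/64÷4 = 1/16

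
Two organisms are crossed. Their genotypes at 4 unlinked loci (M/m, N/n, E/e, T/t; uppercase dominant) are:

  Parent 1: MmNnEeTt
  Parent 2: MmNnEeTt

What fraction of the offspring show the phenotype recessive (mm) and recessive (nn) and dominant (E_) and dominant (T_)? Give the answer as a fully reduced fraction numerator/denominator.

P(mm nn E_ T_) = 9/256

MmNnEeTt gametes: MNET×1, MNEt×1, MNeT×1, MNet×1, MnET×1, MnEt×1, MneT×1, Mnet×1, mNET×1, mNEt×1, mNeT×1, mNet×1, mnET×1, mnEt×1, mneT×1, mnet×1
MmNnEeTt gametes: MNET×1, MNEt×1, MNeT×1, MNet×1, MnET×1, MnEt×1, MneT×1, Mnet×1, mNET×1, mNEt×1, mNeT×1, mNet×1, mnET×1, mnEt×1, mneT×1, mnet×1
MmNnEeTt×MmNnEeTt grid (16·16=256): MMNNEETT=1 MMNNEETt=2 MMNNEEtt=1 MMNNEeTT=2 MMNNEeTt=4 MMNNEett=2 MMNNeeTT=1 MMNNeeTt=2 MMNNeett=1 MMNnEETT=2 MMNnEETt=4 MMNnEEtt=2 MMNnEeTT=4 MMNnEeTt=8 MMNnEett=4 MMNneeTT=2 MMNneeTt=4 MMNneett=2 MMnnEETT=1 MMnnEETt=2 MMnnEEtt=1 MMnnEeTT=2 MMnnEeTt=4 MMnnEett=2 MMnneeTT=1 MMnneeTt=2 MMnneett=1 MmNNEETT=2 MmNNEETt=4 MmNNEEtt=2 MmNNEeTT=4 MmNNEeTt=8 MmNNEett=4 MmNNeeTT=2 MmNNeeTt=4 MmNNeett=2 MmNnEETT=4 MmNnEETt=8 MmNnEEtt=4 MmNnEeTT=8 MmNnEeTt=16 MmNnEett=8 MmNneeTT=4 MmNneeTt=8 MmNneett=4 MmnnEETT=2 MmnnEETt=4 MmnnEEtt=2 MmnnEeTT=4 MmnnEeTt=8 MmnnEett=4 MmnneeTT=2 MmnneeTt=4 Mmnneett=2 mmNNEETT=1 mmNNEETt=2 mmNNEEtt=1 mmNNEeTT=2 mmNNEeTt=4 mmNNEett=2 mmNNeeTT=1 mmNNeeTt=2 mmNNeett=1 mmNnEETT=2 mmNnEETt=4 mmNnEEtt=2 mmNnEeTT=4 mmNnEeTt=8 mmNnEett=4 mmNneeTT=2 mmNneeTt=4 mmNneett=2 mmnnEETT=1 mmnnEETt=2 mmnnEEtt=1 mmnnEeTT=2 mmnnEeTt=4 mmnnEett=2 mmnneeTT=1 mmnneeTt=2 mmnneett=1
mm nn E_ T_ hits 9/256; gcd=1; 9÷1/256÷1 = 9/256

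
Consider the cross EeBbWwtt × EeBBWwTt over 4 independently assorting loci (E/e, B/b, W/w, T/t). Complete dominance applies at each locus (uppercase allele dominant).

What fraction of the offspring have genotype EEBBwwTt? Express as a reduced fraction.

EeBbWwtt gametes: EBWt×2, EBwt×2, EbWt×2, Ebwt×2, eBWt×2, eBwt×2, ebWt×2, ebwt×2
EeBBWwTt gametes: EBWT×2, EBWt×2, EBwT×2, EBwt×2, eBWT×2, eBWt×2, eBwT×2, eBwt×2
EeBbWwtt×EeBBWwTt grid (16·16=256): EEBBWWTt=4 EEBBWWtt=4 EEBBWwTt=8 EEBBWwtt=8 EEBBwwTt=4 EEBBwwtt=4 EEBbWWTt=4 EEBbWWtt=4 EEBbWwTt=8 EEBbWwtt=8 EEBbwwTt=4 EEBbwwtt=4 EeBBWWTt=8 EeBBWWtt=8 EeBBWwTt=16 EeBBWwtt=16 EeBBwwTt=8 EeBBwwtt=8 EeBbWWTt=8 EeBbWWtt=8 EeBbWwTt=16 EeBbWwtt=16 EeBbwwTt=8 EeBbwwtt=8 eeBBWWTt=4 eeBBWWtt=4 eeBBWwTt=8 eeBBWwtt=8 eeBBwwTt=4 eeBBwwtt=4 eeBbWWTt=4 eeBbWWtt=4 eeBbWwTt=8 eeBbWwtt=8 eeBbwwTt=4 eeBbwwtt=4
EEBBwwTt hits 4/256; gcd=4; 4÷4/256÷4 = 1/64

P(EEBBwwTt) = 1/64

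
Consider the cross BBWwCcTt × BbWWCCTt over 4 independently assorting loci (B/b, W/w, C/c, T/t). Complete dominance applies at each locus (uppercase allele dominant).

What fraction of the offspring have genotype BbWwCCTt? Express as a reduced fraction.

BBWwCcTt gametes: BWCT×2, BWCt×2, BWcT×2, BWct×2, BwCT×2, BwCt×2, BwcT×2, Bwct×2
BbWWCCTt gametes: BWCT×4, BWCt×4, bWCT×4, bWCt×4
BBWwCcTt×BbWWCCTt grid (16·16=256): BBWWCCTT=8 BBWWCCTt=16 BBWWCCtt=8 BBWWCcTT=8 BBWWCcTt=16 BBWWCctt=8 BBWwCCTT=8 BBWwCCTt=16 BBWwCCtt=8 BBWwCcTT=8 BBWwCcTt=16 BBWwCctt=8 BbWWCCTT=8 BbWWCCTt=16 BbWWCCtt=8 BbWWCcTT=8 BbWWCcTt=16 BbWWCctt=8 BbWwCCTT=8 BbWwCCTt=16 BbWwCCtt=8 BbWwCcTT=8 BbWwCcTt=16 BbWwCctt=8
BbWwCCTt hits 16/256; gcd=16; 16÷16/256÷16 = 1/16

P(BbWwCCTt) = 1/16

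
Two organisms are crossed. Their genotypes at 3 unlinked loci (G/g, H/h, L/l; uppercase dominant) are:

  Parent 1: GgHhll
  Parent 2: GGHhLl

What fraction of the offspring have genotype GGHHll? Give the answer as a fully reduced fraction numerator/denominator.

P(GGHHll) = 1/16

GgHhll gametes: GHl×2, Ghl×2, gHl×2, ghl×2
GGHhLl gametes: GHL×2, GHl×2, GhL×2, Ghl×2
GgHhll×GGHhLl grid (8·8=64): GGHHLl=4 GGHHll=4 GGHhLl=8 GGHhll=8 GGhhLl=4 GGhhll=4 GgHHLl=4 GgHHll=4 GgHhLl=8 GgHhll=8 GghhLl=4 Gghhll=4
GGHHll hits 4/64; gcd=4; 4÷4/64÷4 = 1/16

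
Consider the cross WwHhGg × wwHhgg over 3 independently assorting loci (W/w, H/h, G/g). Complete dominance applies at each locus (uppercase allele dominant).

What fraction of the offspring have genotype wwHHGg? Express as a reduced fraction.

WwHhGg gametes: WHG×1, WHg×1, WhG×1, Whg×1, wHG×1, wHg×1, whG×1, whg×1
wwHhgg gametes: wHg×4, whg×4
WwHhGg×wwHhgg grid (8·8=64): WwHHGg=4 WwHHgg=4 WwHhGg=8 WwHhgg=8 WwhhGg=4 Wwhhgg=4 wwHHGg=4 wwHHgg=4 wwHhGg=8 wwHhgg=8 wwhhGg=4 wwhhgg=4
wwHHGg hits 4/64; gcd=4; 4÷4/64÷4 = 1/16

P(wwHHGg) = 1/16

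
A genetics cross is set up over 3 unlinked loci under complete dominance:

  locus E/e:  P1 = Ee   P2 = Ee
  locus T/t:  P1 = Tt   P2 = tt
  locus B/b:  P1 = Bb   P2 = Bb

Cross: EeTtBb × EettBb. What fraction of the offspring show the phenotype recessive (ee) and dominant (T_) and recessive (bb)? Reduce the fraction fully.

P(ee T_ bb) = 1/32

EeTtBb gametes: ETB×1, ETb×1, EtB×1, Etb×1, eTB×1, eTb×1, etB×1, etb×1
EettBb gametes: EtB×2, Etb×2, etB×2, etb×2
EeTtBb×EettBb grid (8·8=64): EETtBB=2 EETtBb=4 EETtbb=2 EEttBB=2 EEttBb=4 EEttbb=2 EeTtBB=4 EeTtBb=8 EeTtbb=4 EettBB=4 EettBb=8 Eettbb=4 eeTtBB=2 eeTtBb=4 eeTtbb=2 eettBB=2 eettBb=4 eettbb=2
ee T_ bb hits 2/64; gcd=2; 2÷2/64÷2 = 1/32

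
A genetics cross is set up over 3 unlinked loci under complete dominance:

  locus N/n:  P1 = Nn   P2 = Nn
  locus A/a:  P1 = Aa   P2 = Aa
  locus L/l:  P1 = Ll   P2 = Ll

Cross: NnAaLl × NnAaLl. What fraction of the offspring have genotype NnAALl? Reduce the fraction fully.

NnAaLl gametes: NAL×1, NAl×1, NaL×1, Nal×1, nAL×1, nAl×1, naL×1, nal×1
NnAaLl gametes: NAL×1, NAl×1, NaL×1, Nal×1, nAL×1, nAl×1, naL×1, nal×1
NnAaLl×NnAaLl grid (8·8=64): NNAALL=1 NNAALl=2 NNAAll=1 NNAaLL=2 NNAaLl=4 NNAall=2 NNaaLL=1 NNaaLl=2 NNaall=1 NnAALL=2 NnAALl=4 NnAAll=2 NnAaLL=4 NnAaLl=8 NnAall=4 NnaaLL=2 NnaaLl=4 Nnaall=2 nnAALL=1 nnAALl=2 nnAAll=1 nnAaLL=2 nnAaLl=4 nnAall=2 nnaaLL=1 nnaaLl=2 nnaall=1
NnAALl hits 4/64; gcd=4; 4÷4/64÷4 = 1/16

P(NnAALl) = 1/16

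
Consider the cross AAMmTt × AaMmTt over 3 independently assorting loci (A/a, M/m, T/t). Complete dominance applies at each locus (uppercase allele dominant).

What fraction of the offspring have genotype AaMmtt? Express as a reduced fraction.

P(AaMmtt) = 1/16

AAMmTt gametes: AMT×2, AMt×2, AmT×2, Amt×2
AaMmTt gametes: AMT×1, AMt×1, AmT×1, Amt×1, aMT×1, aMt×1, amT×1, amt×1
AAMmTt×AaMmTt grid (8·8=64): AAMMTT=2 AAMMTt=4 AAMMtt=2 AAMmTT=4 AAMmTt=8 AAMmtt=4 AAmmTT=2 AAmmTt=4 AAmmtt=2 AaMMTT=2 AaMMTt=4 AaMMtt=2 AaMmTT=4 AaMmTt=8 AaMmtt=4 AammTT=2 AammTt=4 Aammtt=2
AaMmtt hits 4/64; gcd=4; 4÷4/64÷4 = 1/16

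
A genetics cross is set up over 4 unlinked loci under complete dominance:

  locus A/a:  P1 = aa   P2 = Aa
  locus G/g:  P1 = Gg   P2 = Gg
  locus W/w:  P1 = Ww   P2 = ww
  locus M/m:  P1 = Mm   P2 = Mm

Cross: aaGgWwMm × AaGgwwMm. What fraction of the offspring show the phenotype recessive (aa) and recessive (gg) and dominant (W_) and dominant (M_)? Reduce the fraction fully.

aaGgWwMm gametes: aGWM×2, aGWm×2, aGwM×2, aGwm×2, agWM×2, agWm×2, agwM×2, agwm×2
AaGgwwMm gametes: AGwM×2, AGwm×2, AgwM×2, Agwm×2, aGwM×2, aGwm×2, agwM×2, agwm×2
aaGgWwMm×AaGgwwMm grid (16·16=256): AaGGWwMM=4 AaGGWwMm=8 AaGGWwmm=4 AaGGwwMM=4 AaGGwwMm=8 AaGGwwmm=4 AaGgWwMM=8 AaGgWwMm=16 AaGgWwmm=8 AaGgwwMM=8 AaGgwwMm=16 AaGgwwmm=8 AaggWwMM=4 AaggWwMm=8 AaggWwmm=4 AaggwwMM=4 AaggwwMm=8 Aaggwwmm=4 aaGGWwMM=4 aaGGWwMm=8 aaGGWwmm=4 aaGGwwMM=4 aaGGwwMm=8 aaGGwwmm=4 aaGgWwMM=8 aaGgWwMm=16 aaGgWwmm=8 aaGgwwMM=8 aaGgwwMm=16 aaGgwwmm=8 aaggWwMM=4 aaggWwMm=8 aaggWwmm=4 aaggwwMM=4 aaggwwMm=8 aaggwwmm=4
aa gg W_ M_ hits 12/256; gcd=4; 12÷4/256÷4 = 3/64

P(aa gg W_ M_) = 3/64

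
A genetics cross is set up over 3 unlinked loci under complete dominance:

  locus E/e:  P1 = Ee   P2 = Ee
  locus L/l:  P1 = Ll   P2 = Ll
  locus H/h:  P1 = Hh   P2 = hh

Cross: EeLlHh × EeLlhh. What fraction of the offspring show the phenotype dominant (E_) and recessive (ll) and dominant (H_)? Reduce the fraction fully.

P(E_ ll H_) = 3/32

EeLlHh gametes: ELH×1, ELh×1, ElH×1, Elh×1, eLH×1, eLh×1, elH×1, elh×1
EeLlhh gametes: ELh×2, Elh×2, eLh×2, elh×2
EeLlHh×EeLlhh grid (8·8=64): EELLHh=2 EELLhh=2 EELlHh=4 EELlhh=4 EEllHh=2 EEllhh=2 EeLLHh=4 EeLLhh=4 EeLlHh=8 EeLlhh=8 EellHh=4 Eellhh=4 eeLLHh=2 eeLLhh=2 eeLlHh=4 eeLlhh=4 eellHh=2 eellhh=2
E_ ll H_ hits 6/64; gcd=2; 6÷2/64÷2 = 3/32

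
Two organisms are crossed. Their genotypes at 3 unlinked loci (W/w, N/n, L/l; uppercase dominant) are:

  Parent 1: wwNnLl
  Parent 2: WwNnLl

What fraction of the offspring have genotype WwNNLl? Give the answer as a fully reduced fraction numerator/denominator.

P(WwNNLl) = 1/16

wwNnLl gametes: wNL×2, wNl×2, wnL×2, wnl×2
WwNnLl gametes: WNL×1, WNl×1, WnL×1, Wnl×1, wNL×1, wNl×1, wnL×1, wnl×1
wwNnLl×WwNnLl grid (8·8=64): WwNNLL=2 WwNNLl=4 WwNNll=2 WwNnLL=4 WwNnLl=8 WwNnll=4 WwnnLL=2 WwnnLl=4 Wwnnll=2 wwNNLL=2 wwNNLl=4 wwNNll=2 wwNnLL=4 wwNnLl=8 wwNnll=4 wwnnLL=2 wwnnLl=4 wwnnll=2
WwNNLl hits 4/64; gcd=4; 4÷4/64÷4 = 1/16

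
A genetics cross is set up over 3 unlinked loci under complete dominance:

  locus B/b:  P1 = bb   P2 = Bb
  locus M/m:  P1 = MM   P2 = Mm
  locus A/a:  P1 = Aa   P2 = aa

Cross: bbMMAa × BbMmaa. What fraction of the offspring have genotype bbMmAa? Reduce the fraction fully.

P(bbMmAa) = 1/8

bbMMAa gametes: bMA×4, bMa×4
BbMmaa gametes: BMa×2, Bma×2, bMa×2, bma×2
bbMMAa×BbMmaa grid (8·8=64): BbMMAa=8 BbMMaa=8 BbMmAa=8 BbMmaa=8 bbMMAa=8 bbMMaa=8 bbMmAa=8 bbMmaa=8
bbMmAa hits 8/64; gcd=8; 8÷8/64÷8 = 1/8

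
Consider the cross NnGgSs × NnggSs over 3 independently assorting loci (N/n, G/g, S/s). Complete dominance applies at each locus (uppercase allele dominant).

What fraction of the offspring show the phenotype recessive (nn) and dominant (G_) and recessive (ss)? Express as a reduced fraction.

P(nn G_ ss) = 1/32

NnGgSs gametes: NGS×1, NGs×1, NgS×1, Ngs×1, nGS×1, nGs×1, ngS×1, ngs×1
NnggSs gametes: NgS×2, Ngs×2, ngS×2, ngs×2
NnGgSs×NnggSs grid (8·8=64): NNGgSS=2 NNGgSs=4 NNGgss=2 NNggSS=2 NNggSs=4 NNggss=2 NnGgSS=4 NnGgSs=8 NnGgss=4 NnggSS=4 NnggSs=8 Nnggss=4 nnGgSS=2 nnGgSs=4 nnGgss=2 nnggSS=2 nnggSs=4 nnggss=2
nn G_ ss hits 2/64; gcd=2; 2÷2/64÷2 = 1/32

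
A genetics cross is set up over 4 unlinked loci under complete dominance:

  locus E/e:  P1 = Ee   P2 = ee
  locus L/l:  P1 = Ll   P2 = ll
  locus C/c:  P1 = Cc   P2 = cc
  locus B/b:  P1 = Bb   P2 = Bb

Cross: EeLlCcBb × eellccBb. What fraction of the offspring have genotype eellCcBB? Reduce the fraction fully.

EeLlCcBb gametes: ELCB×1, ELCb×1, ELcB×1, ELcb×1, ElCB×1, ElCb×1, ElcB×1, Elcb×1, eLCB×1, eLCb×1, eLcB×1, eLcb×1, elCB×1, elCb×1, elcB×1, elcb×1
eellccBb gametes: elcB×8, elcb×8
EeLlCcBb×eellccBb grid (16·16=256): EeLlCcBB=8 EeLlCcBb=16 EeLlCcbb=8 EeLlccBB=8 EeLlccBb=16 EeLlccbb=8 EellCcBB=8 EellCcBb=16 EellCcbb=8 EellccBB=8 EellccBb=16 Eellccbb=8 eeLlCcBB=8 eeLlCcBb=16 eeLlCcbb=8 eeLlccBB=8 eeLlccBb=16 eeLlccbb=8 eellCcBB=8 eellCcBb=16 eellCcbb=8 eellccBB=8 eellccBb=16 eellccbb=8
eellCcBB hits 8/256; gcd=8; 8÷8/256÷8 = 1/32

P(eellCcBB) = 1/32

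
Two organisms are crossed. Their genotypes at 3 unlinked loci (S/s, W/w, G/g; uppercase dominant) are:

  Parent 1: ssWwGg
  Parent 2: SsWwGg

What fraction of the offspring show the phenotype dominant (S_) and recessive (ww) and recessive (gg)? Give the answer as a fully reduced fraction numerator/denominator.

ssWwGg gametes: sWG×2, sWg×2, swG×2, swg×2
SsWwGg gametes: SWG×1, SWg×1, SwG×1, Swg×1, sWG×1, sWg×1, swG×1, swg×1
ssWwGg×SsWwGg grid (8·8=64): SsWWGG=2 SsWWGg=4 SsWWgg=2 SsWwGG=4 SsWwGg=8 SsWwgg=4 SswwGG=2 SswwGg=4 Sswwgg=2 ssWWGG=2 ssWWGg=4 ssWWgg=2 ssWwGG=4 ssWwGg=8 ssWwgg=4 sswwGG=2 sswwGg=4 sswwgg=2
S_ ww gg hits 2/64; gcd=2; 2÷2/64÷2 = 1/32

P(S_ ww gg) = 1/32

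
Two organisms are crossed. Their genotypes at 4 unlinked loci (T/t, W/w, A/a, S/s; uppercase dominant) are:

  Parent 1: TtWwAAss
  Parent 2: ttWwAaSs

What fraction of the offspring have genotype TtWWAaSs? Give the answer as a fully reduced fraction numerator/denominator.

P(TtWWAaSs) = 1/32

TtWwAAss gametes: TWAs×4, TwAs×4, tWAs×4, twAs×4
ttWwAaSs gametes: tWAS×2, tWAs×2, tWaS×2, tWas×2, twAS×2, twAs×2, twaS×2, twas×2
TtWwAAss×ttWwAaSs grid (16·16=256): TtWWAASs=8 TtWWAAss=8 TtWWAaSs=8 TtWWAass=8 TtWwAASs=16 TtWwAAss=16 TtWwAaSs=16 TtWwAass=16 TtwwAASs=8 TtwwAAss=8 TtwwAaSs=8 TtwwAass=8 ttWWAASs=8 ttWWAAss=8 ttWWAaSs=8 ttWWAass=8 ttWwAASs=16 ttWwAAss=16 ttWwAaSs=16 ttWwAass=16 ttwwAASs=8 ttwwAAss=8 ttwwAaSs=8 ttwwAass=8
TtWWAaSs hits 8/256; gcd=8; 8÷8/256÷8 = 1/32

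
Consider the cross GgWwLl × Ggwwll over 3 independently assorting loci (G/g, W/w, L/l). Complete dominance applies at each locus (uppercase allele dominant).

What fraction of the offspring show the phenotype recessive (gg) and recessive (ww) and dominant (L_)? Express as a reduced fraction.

GgWwLl gametes: GWL×1, GWl×1, GwL×1, Gwl×1, gWL×1, gWl×1, gwL×1, gwl×1
Ggwwll gametes: Gwl×4, gwl×4
GgWwLl×Ggwwll grid (8·8=64): GGWwLl=4 GGWwll=4 GGwwLl=4 GGwwll=4 GgWwLl=8 GgWwll=8 GgwwLl=8 Ggwwll=8 ggWwLl=4 ggWwll=4 ggwwLl=4 ggwwll=4
gg ww L_ hits 4/64; gcd=4; 4÷4/64÷4 = 1/16

P(gg ww L_) = 1/16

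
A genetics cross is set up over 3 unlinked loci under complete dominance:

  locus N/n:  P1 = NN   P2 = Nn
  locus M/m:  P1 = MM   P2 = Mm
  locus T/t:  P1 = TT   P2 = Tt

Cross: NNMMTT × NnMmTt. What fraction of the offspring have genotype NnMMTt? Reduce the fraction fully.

NNMMTT gametes: NMT×8
NnMmTt gametes: NMT×1, NMt×1, NmT×1, Nmt×1, nMT×1, nMt×1, nmT×1, nmt×1
NNMMTT×NnMmTt grid (8·8=64): NNMMTT=8 NNMMTt=8 NNMmTT=8 NNMmTt=8 NnMMTT=8 NnMMTt=8 NnMmTT=8 NnMmTt=8
NnMMTt hits 8/64; gcd=8; 8÷8/64÷8 = 1/8

P(NnMMTt) = 1/8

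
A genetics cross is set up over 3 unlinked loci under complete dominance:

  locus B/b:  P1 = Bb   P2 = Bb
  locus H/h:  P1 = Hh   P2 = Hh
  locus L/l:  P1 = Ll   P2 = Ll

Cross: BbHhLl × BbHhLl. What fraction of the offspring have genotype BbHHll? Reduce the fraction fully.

BbHhLl gametes: BHL×1, BHl×1, BhL×1, Bhl×1, bHL×1, bHl×1, bhL×1, bhl×1
BbHhLl gametes: BHL×1, BHl×1, BhL×1, Bhl×1, bHL×1, bHl×1, bhL×1, bhl×1
BbHhLl×BbHhLl grid (8·8=64): BBHHLL=1 BBHHLl=2 BBHHll=1 BBHhLL=2 BBHhLl=4 BBHhll=2 BBhhLL=1 BBhhLl=2 BBhhll=1 BbHHLL=2 BbHHLl=4 BbHHll=2 BbHhLL=4 BbHhLl=8 BbHhll=4 BbhhLL=2 BbhhLl=4 Bbhhll=2 bbHHLL=1 bbHHLl=2 bbHHll=1 bbHhLL=2 bbHhLl=4 bbHhll=2 bbhhLL=1 bbhhLl=2 bbhhll=1
BbHHll hits 2/64; gcd=2; 2÷2/64÷2 = 1/32

P(BbHHll) = 1/32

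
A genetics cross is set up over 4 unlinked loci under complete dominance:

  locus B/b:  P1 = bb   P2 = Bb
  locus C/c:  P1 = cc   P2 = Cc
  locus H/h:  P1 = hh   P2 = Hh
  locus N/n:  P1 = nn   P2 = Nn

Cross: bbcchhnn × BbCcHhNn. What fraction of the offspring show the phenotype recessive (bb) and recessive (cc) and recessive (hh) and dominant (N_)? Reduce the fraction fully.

bbcchhnn gametes: bchn×16
BbCcHhNn gametes: BCHN×1, BCHn×1, BChN×1, BChn×1, BcHN×1, BcHn×1, BchN×1, Bchn×1, bCHN×1, bCHn×1, bChN×1, bChn×1, bcHN×1, bcHn×1, bchN×1, bchn×1
bbcchhnn×BbCcHhNn grid (16·16=256): BbCcHhNn=16 BbCcHhnn=16 BbCchhNn=16 BbCchhnn=16 BbccHhNn=16 BbccHhnn=16 BbcchhNn=16 Bbcchhnn=16 bbCcHhNn=16 bbCcHhnn=16 bbCchhNn=16 bbCchhnn=16 bbccHhNn=16 bbccHhnn=16 bbcchhNn=16 bbcchhnn=16
bb cc hh N_ hits 16/256; gcd=16; 16÷16/256÷16 = 1/16

P(bb cc hh N_) = 1/16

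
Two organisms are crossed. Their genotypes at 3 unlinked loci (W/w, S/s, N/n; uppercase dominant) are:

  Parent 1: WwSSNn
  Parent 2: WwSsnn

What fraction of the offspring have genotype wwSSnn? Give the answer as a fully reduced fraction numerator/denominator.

P(wwSSnn) = 1/16

WwSSNn gametes: WSN×2, WSn×2, wSN×2, wSn×2
WwSsnn gametes: WSn×2, Wsn×2, wSn×2, wsn×2
WwSSNn×WwSsnn grid (8·8=64): WWSSNn=4 WWSSnn=4 WWSsNn=4 WWSsnn=4 WwSSNn=8 WwSSnn=8 WwSsNn=8 WwSsnn=8 wwSSNn=4 wwSSnn=4 wwSsNn=4 wwSsnn=4
wwSSnn hits 4/64; gcd=4; 4÷4/64÷4 = 1/16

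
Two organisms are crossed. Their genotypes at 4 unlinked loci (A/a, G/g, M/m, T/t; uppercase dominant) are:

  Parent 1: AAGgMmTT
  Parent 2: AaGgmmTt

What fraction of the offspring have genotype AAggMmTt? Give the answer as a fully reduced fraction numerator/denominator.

P(AAggMmTt) = 1/32

AAGgMmTT gametes: AGMT×4, AGmT×4, AgMT×4, AgmT×4
AaGgmmTt gametes: AGmT×2, AGmt×2, AgmT×2, Agmt×2, aGmT×2, aGmt×2, agmT×2, agmt×2
AAGgMmTT×AaGgmmTt grid (16·16=256): AAGGMmTT=8 AAGGMmTt=8 AAGGmmTT=8 AAGGmmTt=8 AAGgMmTT=16 AAGgMmTt=16 AAGgmmTT=16 AAGgmmTt=16 AAggMmTT=8 AAggMmTt=8 AAggmmTT=8 AAggmmTt=8 AaGGMmTT=8 AaGGMmTt=8 AaGGmmTT=8 AaGGmmTt=8 AaGgMmTT=16 AaGgMmTt=16 AaGgmmTT=16 AaGgmmTt=16 AaggMmTT=8 AaggMmTt=8 AaggmmTT=8 AaggmmTt=8
AAggMmTt hits 8/256; gcd=8; 8÷8/256÷8 = 1/32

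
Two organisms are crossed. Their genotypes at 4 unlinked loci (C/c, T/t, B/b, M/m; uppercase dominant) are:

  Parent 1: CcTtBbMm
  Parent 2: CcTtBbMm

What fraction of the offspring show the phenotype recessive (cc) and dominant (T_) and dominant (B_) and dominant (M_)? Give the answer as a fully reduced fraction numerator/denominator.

P(cc T_ B_ M_) = 27/256

CcTtBbMm gametes: CTBM×1, CTBm×1, CTbM×1, CTbm×1, CtBM×1, CtBm×1, CtbM×1, Ctbm×1, cTBM×1, cTBm×1, cTbM×1, cTbm×1, ctBM×1, ctBm×1, ctbM×1, ctbm×1
CcTtBbMm gametes: CTBM×1, CTBm×1, CTbM×1, CTbm×1, CtBM×1, CtBm×1, CtbM×1, Ctbm×1, cTBM×1, cTBm×1, cTbM×1, cTbm×1, ctBM×1, ctBm×1, ctbM×1, ctbm×1
CcTtBbMm×CcTtBbMm grid (16·16=256): CCTTBBMM=1 CCTTBBMm=2 CCTTBBmm=1 CCTTBbMM=2 CCTTBbMm=4 CCTTBbmm=2 CCTTbbMM=1 CCTTbbMm=2 CCTTbbmm=1 CCTtBBMM=2 CCTtBBMm=4 CCTtBBmm=2 CCTtBbMM=4 CCTtBbMm=8 CCTtBbmm=4 CCTtbbMM=2 CCTtbbMm=4 CCTtbbmm=2 CCttBBMM=1 CCttBBMm=2 CCttBBmm=1 CCttBbMM=2 CCttBbMm=4 CCttBbmm=2 CCttbbMM=1 CCttbbMm=2 CCttbbmm=1 CcTTBBMM=2 CcTTBBMm=4 CcTTBBmm=2 CcTTBbMM=4 CcTTBbMm=8 CcTTBbmm=4 CcTTbbMM=2 CcTTbbMm=4 CcTTbbmm=2 CcTtBBMM=4 CcTtBBMm=8 CcTtBBmm=4 CcTtBbMM=8 CcTtBbMm=16 CcTtBbmm=8 CcTtbbMM=4 CcTtbbMm=8 CcTtbbmm=4 CcttBBMM=2 CcttBBMm=4 CcttBBmm=2 CcttBbMM=4 CcttBbMm=8 CcttBbmm=4 CcttbbMM=2 CcttbbMm=4 Ccttbbmm=2 ccTTBBMM=1 ccTTBBMm=2 ccTTBBmm=1 ccTTBbMM=2 ccTTBbMm=4 ccTTBbmm=2 ccTTbbMM=1 ccTTbbMm=2 ccTTbbmm=1 ccTtBBMM=2 ccTtBBMm=4 ccTtBBmm=2 ccTtBbMM=4 ccTtBbMm=8 ccTtBbmm=4 ccTtbbMM=2 ccTtbbMm=4 ccTtbbmm=2 ccttBBMM=1 ccttBBMm=2 ccttBBmm=1 ccttBbMM=2 ccttBbMm=4 ccttBbmm=2 ccttbbMM=1 ccttbbMm=2 ccttbbmm=1
cc T_ B_ M_ hits 27/256; gcd=1; 27÷1/256÷1 = 27/256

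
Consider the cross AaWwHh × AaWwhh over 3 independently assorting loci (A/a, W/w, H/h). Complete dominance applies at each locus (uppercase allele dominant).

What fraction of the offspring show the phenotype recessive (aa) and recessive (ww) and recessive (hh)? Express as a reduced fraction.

P(aa ww hh) = 1/32

AaWwHh gametes: AWH×1, AWh×1, AwH×1, Awh×1, aWH×1, aWh×1, awH×1, awh×1
AaWwhh gametes: AWh×2, Awh×2, aWh×2, awh×2
AaWwHh×AaWwhh grid (8·8=64): AAWWHh=2 AAWWhh=2 AAWwHh=4 AAWwhh=4 AAwwHh=2 AAwwhh=2 AaWWHh=4 AaWWhh=4 AaWwHh=8 AaWwhh=8 AawwHh=4 Aawwhh=4 aaWWHh=2 aaWWhh=2 aaWwHh=4 aaWwhh=4 aawwHh=2 aawwhh=2
aa ww hh hits 2/64; gcd=2; 2÷2/64÷2 = 1/32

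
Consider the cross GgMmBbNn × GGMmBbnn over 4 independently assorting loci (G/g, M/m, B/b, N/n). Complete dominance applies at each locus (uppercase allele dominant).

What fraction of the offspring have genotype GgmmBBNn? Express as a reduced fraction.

GgMmBbNn gametes: GMBN×1, GMBn×1, GMbN×1, GMbn×1, GmBN×1, GmBn×1, GmbN×1, Gmbn×1, gMBN×1, gMBn×1, gMbN×1, gMbn×1, gmBN×1, gmBn×1, gmbN×1, gmbn×1
GGMmBbnn gametes: GMBn×4, GMbn×4, GmBn×4, Gmbn×4
GgMmBbNn×GGMmBbnn grid (16·16=256): GGMMBBNn=4 GGMMBBnn=4 GGMMBbNn=8 GGMMBbnn=8 GGMMbbNn=4 GGMMbbnn=4 GGMmBBNn=8 GGMmBBnn=8 GGMmBbNn=16 GGMmBbnn=16 GGMmbbNn=8 GGMmbbnn=8 GGmmBBNn=4 GGmmBBnn=4 GGmmBbNn=8 GGmmBbnn=8 GGmmbbNn=4 GGmmbbnn=4 GgMMBBNn=4 GgMMBBnn=4 GgMMBbNn=8 GgMMBbnn=8 GgMMbbNn=4 GgMMbbnn=4 GgMmBBNn=8 GgMmBBnn=8 GgMmBbNn=16 GgMmBbnn=16 GgMmbbNn=8 GgMmbbnn=8 GgmmBBNn=4 GgmmBBnn=4 GgmmBbNn=8 GgmmBbnn=8 GgmmbbNn=4 Ggmmbbnn=4
GgmmBBNn hits 4/256; gcd=4; 4÷4/256÷4 = 1/64

P(GgmmBBNn) = 1/64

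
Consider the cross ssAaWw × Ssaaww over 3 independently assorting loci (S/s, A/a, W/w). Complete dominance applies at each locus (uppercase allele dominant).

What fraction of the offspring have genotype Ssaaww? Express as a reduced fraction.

P(Ssaaww) = 1/8

ssAaWw gametes: sAW×2, sAw×2, saW×2, saw×2
Ssaaww gametes: Saw×4, saw×4
ssAaWw×Ssaaww grid (8·8=64): SsAaWw=8 SsAaww=8 SsaaWw=8 Ssaaww=8 ssAaWw=8 ssAaww=8 ssaaWw=8 ssaaww=8
Ssaaww hits 8/64; gcd=8; 8÷8/64÷8 = 1/8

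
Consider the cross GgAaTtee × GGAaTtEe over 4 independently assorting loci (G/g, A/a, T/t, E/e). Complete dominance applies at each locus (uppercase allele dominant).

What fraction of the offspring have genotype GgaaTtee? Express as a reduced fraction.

GgAaTtee gametes: GATe×2, GAte×2, GaTe×2, Gate×2, gATe×2, gAte×2, gaTe×2, gate×2
GGAaTtEe gametes: GATE×2, GATe×2, GAtE×2, GAte×2, GaTE×2, GaTe×2, GatE×2, Gate×2
GgAaTtee×GGAaTtEe grid (16·16=256): GGAATTEe=4 GGAATTee=4 GGAATtEe=8 GGAATtee=8 GGAAttEe=4 GGAAttee=4 GGAaTTEe=8 GGAaTTee=8 GGAaTtEe=16 GGAaTtee=16 GGAattEe=8 GGAattee=8 GGaaTTEe=4 GGaaTTee=4 GGaaTtEe=8 GGaaTtee=8 GGaattEe=4 GGaattee=4 GgAATTEe=4 GgAATTee=4 GgAATtEe=8 GgAATtee=8 GgAAttEe=4 GgAAttee=4 GgAaTTEe=8 GgAaTTee=8 GgAaTtEe=16 GgAaTtee=16 GgAattEe=8 GgAattee=8 GgaaTTEe=4 GgaaTTee=4 GgaaTtEe=8 GgaaTtee=8 GgaattEe=4 Ggaattee=4
GgaaTtee hits 8/256; gcd=8; 8÷8/256÷8 = 1/32

P(GgaaTtee) = 1/32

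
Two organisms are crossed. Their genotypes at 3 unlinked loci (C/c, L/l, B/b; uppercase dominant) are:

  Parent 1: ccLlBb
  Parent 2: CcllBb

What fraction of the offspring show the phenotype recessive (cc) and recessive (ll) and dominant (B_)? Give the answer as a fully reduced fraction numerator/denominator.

P(cc ll B_) = 3/16

ccLlBb gametes: cLB×2, cLb×2, clB×2, clb×2
CcllBb gametes: ClB×2, Clb×2, clB×2, clb×2
ccLlBb×CcllBb grid (8·8=64): CcLlBB=4 CcLlBb=8 CcLlbb=4 CcllBB=4 CcllBb=8 Ccllbb=4 ccLlBB=4 ccLlBb=8 ccLlbb=4 ccllBB=4 ccllBb=8 ccllbb=4
cc ll B_ hits 12/64; gcd=4; 12÷4/64÷4 = 3/16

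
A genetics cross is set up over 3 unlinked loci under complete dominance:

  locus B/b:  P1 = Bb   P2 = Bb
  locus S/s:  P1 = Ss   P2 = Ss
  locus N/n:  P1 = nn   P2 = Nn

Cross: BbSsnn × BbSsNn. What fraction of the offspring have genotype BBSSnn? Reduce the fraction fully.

BbSsnn gametes: BSn×2, Bsn×2, bSn×2, bsn×2
BbSsNn gametes: BSN×1, BSn×1, BsN×1, Bsn×1, bSN×1, bSn×1, bsN×1, bsn×1
BbSsnn×BbSsNn grid (8·8=64): BBSSNn=2 BBSSnn=2 BBSsNn=4 BBSsnn=4 BBssNn=2 BBssnn=2 BbSSNn=4 BbSSnn=4 BbSsNn=8 BbSsnn=8 BbssNn=4 Bbssnn=4 bbSSNn=2 bbSSnn=2 bbSsNn=4 bbSsnn=4 bbssNn=2 bbssnn=2
BBSSnn hits 2/64; gcd=2; 2÷2/64÷2 = 1/32

P(BBSSnn) = 1/32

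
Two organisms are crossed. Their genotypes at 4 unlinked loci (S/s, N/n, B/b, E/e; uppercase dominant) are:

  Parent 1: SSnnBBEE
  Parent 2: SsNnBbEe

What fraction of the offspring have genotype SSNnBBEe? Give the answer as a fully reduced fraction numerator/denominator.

SSnnBBEE gametes: SnBE×16
SsNnBbEe gametes: SNBE×1, SNBe×1, SNbE×1, SNbe×1, SnBE×1, SnBe×1, SnbE×1, Snbe×1, sNBE×1, sNBe×1, sNbE×1, sNbe×1, snBE×1, snBe×1, snbE×1, snbe×1
SSnnBBEE×SsNnBbEe grid (16·16=256): SSNnBBEE=16 SSNnBBEe=16 SSNnBbEE=16 SSNnBbEe=16 SSnnBBEE=16 SSnnBBEe=16 SSnnBbEE=16 SSnnBbEe=16 SsNnBBEE=16 SsNnBBEe=16 SsNnBbEE=16 SsNnBbEe=16 SsnnBBEE=16 SsnnBBEe=16 SsnnBbEE=16 SsnnBbEe=16
SSNnBBEe hits 16/256; gcd=16; 16÷16/256÷16 = 1/16

P(SSNnBBEe) = 1/16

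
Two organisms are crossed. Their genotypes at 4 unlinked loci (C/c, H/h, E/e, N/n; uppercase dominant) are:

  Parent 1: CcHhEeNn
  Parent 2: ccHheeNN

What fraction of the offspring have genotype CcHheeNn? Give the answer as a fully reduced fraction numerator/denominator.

P(CcHheeNn) = 1/16

CcHhEeNn gametes: CHEN×1, CHEn×1, CHeN×1, CHen×1, ChEN×1, ChEn×1, CheN×1, Chen×1, cHEN×1, cHEn×1, cHeN×1, cHen×1, chEN×1, chEn×1, cheN×1, chen×1
ccHheeNN gametes: cHeN×8, cheN×8
CcHhEeNn×ccHheeNN grid (16·16=256): CcHHEeNN=8 CcHHEeNn=8 CcHHeeNN=8 CcHHeeNn=8 CcHhEeNN=16 CcHhEeNn=16 CcHheeNN=16 CcHheeNn=16 CchhEeNN=8 CchhEeNn=8 CchheeNN=8 CchheeNn=8 ccHHEeNN=8 ccHHEeNn=8 ccHHeeNN=8 ccHHeeNn=8 ccHhEeNN=16 ccHhEeNn=16 ccHheeNN=16 ccHheeNn=16 cchhEeNN=8 cchhEeNn=8 cchheeNN=8 cchheeNn=8
CcHheeNn hits 16/256; gcd=16; 16÷16/256÷16 = 1/16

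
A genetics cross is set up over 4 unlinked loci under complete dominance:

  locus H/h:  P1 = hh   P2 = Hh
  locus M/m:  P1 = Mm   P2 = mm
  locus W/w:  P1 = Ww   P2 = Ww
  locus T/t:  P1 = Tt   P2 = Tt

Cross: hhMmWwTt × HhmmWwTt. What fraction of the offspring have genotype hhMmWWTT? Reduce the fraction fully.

P(hhMmWWTT) = 1/64

hhMmWwTt gametes: hMWT×2, hMWt×2, hMwT×2, hMwt×2, hmWT×2, hmWt×2, hmwT×2, hmwt×2
HhmmWwTt gametes: HmWT×2, HmWt×2, HmwT×2, Hmwt×2, hmWT×2, hmWt×2, hmwT×2, hmwt×2
hhMmWwTt×HhmmWwTt grid (16·16=256): HhMmWWTT=4 HhMmWWTt=8 HhMmWWtt=4 HhMmWwTT=8 HhMmWwTt=16 HhMmWwtt=8 HhMmwwTT=4 HhMmwwTt=8 HhMmwwtt=4 HhmmWWTT=4 HhmmWWTt=8 HhmmWWtt=4 HhmmWwTT=8 HhmmWwTt=16 HhmmWwtt=8 HhmmwwTT=4 HhmmwwTt=8 Hhmmwwtt=4 hhMmWWTT=4 hhMmWWTt=8 hhMmWWtt=4 hhMmWwTT=8 hhMmWwTt=16 hhMmWwtt=8 hhMmwwTT=4 hhMmwwTt=8 hhMmwwtt=4 hhmmWWTT=4 hhmmWWTt=8 hhmmWWtt=4 hhmmWwTT=8 hhmmWwTt=16 hhmmWwtt=8 hhmmwwTT=4 hhmmwwTt=8 hhmmwwtt=4
hhMmWWTT hits 4/256; gcd=4; 4÷4/256÷4 = 1/64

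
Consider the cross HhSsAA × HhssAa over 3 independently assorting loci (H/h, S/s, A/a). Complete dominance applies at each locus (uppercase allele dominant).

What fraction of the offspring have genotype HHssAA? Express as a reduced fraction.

P(HHssAA) = 1/16

HhSsAA gametes: HSA×2, HsA×2, hSA×2, hsA×2
HhssAa gametes: HsA×2, Hsa×2, hsA×2, hsa×2
HhSsAA×HhssAa grid (8·8=64): HHSsAA=4 HHSsAa=4 HHssAA=4 HHssAa=4 HhSsAA=8 HhSsAa=8 HhssAA=8 HhssAa=8 hhSsAA=4 hhSsAa=4 hhssAA=4 hhssAa=4
HHssAA hits 4/64; gcd=4; 4÷4/64÷4 = 1/16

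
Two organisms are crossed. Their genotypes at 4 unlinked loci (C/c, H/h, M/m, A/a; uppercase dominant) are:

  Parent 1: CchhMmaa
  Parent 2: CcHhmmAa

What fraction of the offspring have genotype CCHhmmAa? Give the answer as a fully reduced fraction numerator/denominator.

CchhMmaa gametes: ChMa×4, Chma×4, chMa×4, chma×4
CcHhmmAa gametes: CHmA×2, CHma×2, ChmA×2, Chma×2, cHmA×2, cHma×2, chmA×2, chma×2
CchhMmaa×CcHhmmAa grid (16·16=256): CCHhMmAa=8 CCHhMmaa=8 CCHhmmAa=8 CCHhmmaa=8 CChhMmAa=8 CChhMmaa=8 CChhmmAa=8 CChhmmaa=8 CcHhMmAa=16 CcHhMmaa=16 CcHhmmAa=16 CcHhmmaa=16 CchhMmAa=16 CchhMmaa=16 CchhmmAa=16 Cchhmmaa=16 ccHhMmAa=8 ccHhMmaa=8 ccHhmmAa=8 ccHhmmaa=8 cchhMmAa=8 cchhMmaa=8 cchhmmAa=8 cchhmmaa=8
CCHhmmAa hits 8/256; gcd=8; 8÷8/256÷8 = 1/32

P(CCHhmmAa) = 1/32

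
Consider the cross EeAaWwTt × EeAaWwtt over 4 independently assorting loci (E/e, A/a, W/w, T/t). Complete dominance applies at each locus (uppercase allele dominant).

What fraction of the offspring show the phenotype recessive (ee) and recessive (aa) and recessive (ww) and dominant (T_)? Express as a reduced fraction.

P(ee aa ww T_) = 1/128

EeAaWwTt gametes: EAWT×1, EAWt×1, EAwT×1, EAwt×1, EaWT×1, EaWt×1, EawT×1, Eawt×1, eAWT×1, eAWt×1, eAwT×1, eAwt×1, eaWT×1, eaWt×1, eawT×1, eawt×1
EeAaWwtt gametes: EAWt×2, EAwt×2, EaWt×2, Eawt×2, eAWt×2, eAwt×2, eaWt×2, eawt×2
EeAaWwTt×EeAaWwtt grid (16·16=256): EEAAWWTt=2 EEAAWWtt=2 EEAAWwTt=4 EEAAWwtt=4 EEAAwwTt=2 EEAAwwtt=2 EEAaWWTt=4 EEAaWWtt=4 EEAaWwTt=8 EEAaWwtt=8 EEAawwTt=4 EEAawwtt=4 EEaaWWTt=2 EEaaWWtt=2 EEaaWwTt=4 EEaaWwtt=4 EEaawwTt=2 EEaawwtt=2 EeAAWWTt=4 EeAAWWtt=4 EeAAWwTt=8 EeAAWwtt=8 EeAAwwTt=4 EeAAwwtt=4 EeAaWWTt=8 EeAaWWtt=8 EeAaWwTt=16 EeAaWwtt=16 EeAawwTt=8 EeAawwtt=8 EeaaWWTt=4 EeaaWWtt=4 EeaaWwTt=8 EeaaWwtt=8 EeaawwTt=4 Eeaawwtt=4 eeAAWWTt=2 eeAAWWtt=2 eeAAWwTt=4 eeAAWwtt=4 eeAAwwTt=2 eeAAwwtt=2 eeAaWWTt=4 eeAaWWtt=4 eeAaWwTt=8 eeAaWwtt=8 eeAawwTt=4 eeAawwtt=4 eeaaWWTt=2 eeaaWWtt=2 eeaaWwTt=4 eeaaWwtt=4 eeaawwTt=2 eeaawwtt=2
ee aa ww T_ hits 2/256; gcd=2; 2÷2/256÷2 = 1/128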